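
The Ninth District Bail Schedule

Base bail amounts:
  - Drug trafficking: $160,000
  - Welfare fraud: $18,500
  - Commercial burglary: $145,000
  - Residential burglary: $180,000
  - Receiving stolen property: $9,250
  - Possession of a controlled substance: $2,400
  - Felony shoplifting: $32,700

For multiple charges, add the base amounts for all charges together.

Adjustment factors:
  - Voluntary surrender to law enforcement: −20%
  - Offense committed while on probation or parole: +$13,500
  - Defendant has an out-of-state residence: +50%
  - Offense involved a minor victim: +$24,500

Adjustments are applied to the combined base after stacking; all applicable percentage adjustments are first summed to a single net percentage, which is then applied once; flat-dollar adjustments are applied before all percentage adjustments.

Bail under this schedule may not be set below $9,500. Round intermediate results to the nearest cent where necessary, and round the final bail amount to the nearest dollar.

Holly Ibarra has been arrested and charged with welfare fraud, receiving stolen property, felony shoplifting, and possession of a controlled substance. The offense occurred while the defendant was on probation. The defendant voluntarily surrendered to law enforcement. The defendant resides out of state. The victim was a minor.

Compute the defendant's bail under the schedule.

$131,105

Base amounts from the schedule: welfare fraud $18,500; receiving stolen property $9,250; felony shoplifting $32,700; possession of a controlled substance $2,400.
Stacking rule: sum of all bases. $18,500 + $9,250 + $32,700 + $2,400 = $62,850.
Offense committed while on probation or parole (+$13,500 flat): $62,850 + $13,500 = $76,350.
Offense involved a minor victim (+$24,500 flat): $76,350 + $24,500 = $100,850.
Net percentage adjustment: −20% +50% = +30%. $100,850 × 1.3 = $131,105.
$131,105 is at or above the $9,500 minimum.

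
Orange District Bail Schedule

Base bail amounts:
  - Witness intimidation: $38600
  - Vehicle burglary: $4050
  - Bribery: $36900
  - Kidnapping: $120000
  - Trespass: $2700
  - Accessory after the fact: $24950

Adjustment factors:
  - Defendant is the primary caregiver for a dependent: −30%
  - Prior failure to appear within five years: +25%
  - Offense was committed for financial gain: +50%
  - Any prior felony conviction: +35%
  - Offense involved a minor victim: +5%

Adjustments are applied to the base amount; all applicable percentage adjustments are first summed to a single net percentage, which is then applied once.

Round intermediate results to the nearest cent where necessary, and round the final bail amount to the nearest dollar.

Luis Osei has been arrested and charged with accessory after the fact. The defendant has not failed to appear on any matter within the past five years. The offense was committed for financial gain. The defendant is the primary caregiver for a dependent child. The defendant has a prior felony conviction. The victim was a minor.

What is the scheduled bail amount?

Base amounts from the schedule: accessory after the fact $24950.
Single charge. Combined base = $24950.
Net percentage adjustment: −30% +50% +35% +5% = +60%. $24950 × 1.6 = $39920.

$39920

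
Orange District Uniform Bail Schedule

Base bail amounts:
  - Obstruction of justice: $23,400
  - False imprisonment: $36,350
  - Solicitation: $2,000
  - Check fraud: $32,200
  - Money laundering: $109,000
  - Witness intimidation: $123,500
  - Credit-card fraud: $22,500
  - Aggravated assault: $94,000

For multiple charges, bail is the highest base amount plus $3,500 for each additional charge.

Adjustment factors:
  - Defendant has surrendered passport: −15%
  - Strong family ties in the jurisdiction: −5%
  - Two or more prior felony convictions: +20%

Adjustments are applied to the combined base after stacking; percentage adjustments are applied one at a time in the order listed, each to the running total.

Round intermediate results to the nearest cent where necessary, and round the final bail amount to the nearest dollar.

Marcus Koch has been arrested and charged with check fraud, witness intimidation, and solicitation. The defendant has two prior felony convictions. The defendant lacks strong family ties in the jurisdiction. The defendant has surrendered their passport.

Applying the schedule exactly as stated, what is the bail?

$133,110

Base amounts from the schedule: check fraud $32,200; witness intimidation $123,500; solicitation $2,000.
Stacking rule: highest base plus $3,500 per additional charge. Highest is witness intimidation at $123,500; 2 additional charges → +$7,000. Combined base = $130,500.
Defendant has surrendered passport (−15%): $130,500 × 0.85 = $110,925.
Two or more prior felony convictions (+20%): $110,925 × 1.2 = $133,110.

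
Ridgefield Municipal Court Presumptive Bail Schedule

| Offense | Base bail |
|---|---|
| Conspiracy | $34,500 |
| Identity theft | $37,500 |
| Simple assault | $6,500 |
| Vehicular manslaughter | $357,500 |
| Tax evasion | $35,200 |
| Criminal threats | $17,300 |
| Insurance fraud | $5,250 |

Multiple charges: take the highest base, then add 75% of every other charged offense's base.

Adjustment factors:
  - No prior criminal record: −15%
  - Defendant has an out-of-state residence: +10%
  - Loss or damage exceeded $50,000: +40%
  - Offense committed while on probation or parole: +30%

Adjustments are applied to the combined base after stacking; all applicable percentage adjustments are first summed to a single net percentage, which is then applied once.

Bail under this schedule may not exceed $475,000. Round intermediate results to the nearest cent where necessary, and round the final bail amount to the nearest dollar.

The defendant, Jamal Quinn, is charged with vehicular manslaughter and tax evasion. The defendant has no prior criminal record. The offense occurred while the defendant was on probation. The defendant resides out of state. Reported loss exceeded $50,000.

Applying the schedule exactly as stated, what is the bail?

Base amounts from the schedule: vehicular manslaughter $357,500; tax evasion $35,200.
Stacking rule: highest base plus 75% of each additional charge. Highest is vehicular manslaughter at $357,500. Additional: $35,200 × 75% = $26,400. Combined base = $357,500 + $26,400 = $383,900.
Net percentage adjustment: −15% +10% +40% +30% = +65%. $383,900 × 1.65 = $633,435.
Result $633,435 exceeds the maximum of $475,000; bail is capped at $475,000.

$475,000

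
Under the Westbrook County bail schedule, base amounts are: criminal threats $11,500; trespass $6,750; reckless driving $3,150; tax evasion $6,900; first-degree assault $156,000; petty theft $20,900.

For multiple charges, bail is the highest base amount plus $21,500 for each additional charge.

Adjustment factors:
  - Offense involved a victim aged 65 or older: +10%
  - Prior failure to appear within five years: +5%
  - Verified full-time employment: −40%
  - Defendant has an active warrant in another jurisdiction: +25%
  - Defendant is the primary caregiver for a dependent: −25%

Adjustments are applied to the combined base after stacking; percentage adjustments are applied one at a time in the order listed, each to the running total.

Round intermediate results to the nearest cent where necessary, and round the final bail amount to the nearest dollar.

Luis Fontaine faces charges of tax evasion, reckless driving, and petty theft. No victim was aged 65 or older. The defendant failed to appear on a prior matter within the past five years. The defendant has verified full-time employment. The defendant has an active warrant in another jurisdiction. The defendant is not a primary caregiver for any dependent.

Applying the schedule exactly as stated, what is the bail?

Base amounts from the schedule: tax evasion $6,900; reckless driving $3,150; petty theft $20,900.
Stacking rule: highest base plus $21,500 per additional charge. Highest is petty theft at $20,900; 2 additional charges → +$43,000. Combined base = $63,900.
Prior failure to appear within five years (+5%): $63,900 × 1.05 = $67,095.
Verified full-time employment (−40%): $67,095 × 0.6 = $40,257.
Defendant has an active warrant in another jurisdiction (+25%): $40,257 × 1.25 = $50,321.25.
Rounded to the nearest dollar: $50,321.

$50,321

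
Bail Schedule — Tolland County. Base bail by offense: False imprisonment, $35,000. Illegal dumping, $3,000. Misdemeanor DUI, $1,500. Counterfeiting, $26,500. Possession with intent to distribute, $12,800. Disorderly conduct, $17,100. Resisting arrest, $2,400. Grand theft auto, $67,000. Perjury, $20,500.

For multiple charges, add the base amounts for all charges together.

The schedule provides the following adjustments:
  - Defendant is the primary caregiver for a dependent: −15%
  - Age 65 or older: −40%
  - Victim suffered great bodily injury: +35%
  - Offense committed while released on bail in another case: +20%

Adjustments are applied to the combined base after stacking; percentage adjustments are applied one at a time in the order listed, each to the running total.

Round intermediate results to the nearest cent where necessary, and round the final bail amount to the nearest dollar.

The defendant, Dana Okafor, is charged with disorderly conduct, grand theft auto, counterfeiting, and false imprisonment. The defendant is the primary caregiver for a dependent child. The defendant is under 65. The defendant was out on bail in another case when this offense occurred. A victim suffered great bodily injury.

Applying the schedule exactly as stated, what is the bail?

Base amounts from the schedule: disorderly conduct $17,100; grand theft auto $67,000; counterfeiting $26,500; false imprisonment $35,000.
Stacking rule: sum of all bases. $17,100 + $67,000 + $26,500 + $35,000 = $145,600.
Defendant is the primary caregiver for a dependent (−15%): $145,600 × 0.85 = $123,760.
Victim suffered great bodily injury (+35%): $123,760 × 1.35 = $167,076.
Offense committed while released on bail in another case (+20%): $167,076 × 1.2 = $200,491.20.
Rounded to the nearest dollar: $200,491.

$200,491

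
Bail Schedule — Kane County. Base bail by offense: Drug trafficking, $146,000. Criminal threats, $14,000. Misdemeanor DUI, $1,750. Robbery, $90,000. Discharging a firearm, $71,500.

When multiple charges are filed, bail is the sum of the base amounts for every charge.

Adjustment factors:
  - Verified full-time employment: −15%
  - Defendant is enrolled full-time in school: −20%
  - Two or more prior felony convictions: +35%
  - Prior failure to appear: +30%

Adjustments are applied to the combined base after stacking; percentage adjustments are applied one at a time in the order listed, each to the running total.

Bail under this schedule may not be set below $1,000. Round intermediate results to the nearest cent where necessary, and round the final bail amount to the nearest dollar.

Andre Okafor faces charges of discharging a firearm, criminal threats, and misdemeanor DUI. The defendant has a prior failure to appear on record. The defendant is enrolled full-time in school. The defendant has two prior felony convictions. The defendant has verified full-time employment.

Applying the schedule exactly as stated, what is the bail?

Base amounts from the schedule: discharging a firearm $71,500; criminal threats $14,000; misdemeanor DUI $1,750.
Stacking rule: sum of all bases. $71,500 + $14,000 + $1,750 = $87,250.
Verified full-time employment (−15%): $87,250 × 0.85 = $74,162.50.
Defendant is enrolled full-time in school (−20%): $74,162.50 × 0.8 = $59,330.
Two or more prior felony convictions (+35%): $59,330 × 1.35 = $80,095.50.
Prior failure to appear (+30%): $80,095.50 × 1.3 = $104,124.15.
$104,124.15 is at or above the $1,000 minimum.
Rounded to the nearest dollar: $104,124.

$104,124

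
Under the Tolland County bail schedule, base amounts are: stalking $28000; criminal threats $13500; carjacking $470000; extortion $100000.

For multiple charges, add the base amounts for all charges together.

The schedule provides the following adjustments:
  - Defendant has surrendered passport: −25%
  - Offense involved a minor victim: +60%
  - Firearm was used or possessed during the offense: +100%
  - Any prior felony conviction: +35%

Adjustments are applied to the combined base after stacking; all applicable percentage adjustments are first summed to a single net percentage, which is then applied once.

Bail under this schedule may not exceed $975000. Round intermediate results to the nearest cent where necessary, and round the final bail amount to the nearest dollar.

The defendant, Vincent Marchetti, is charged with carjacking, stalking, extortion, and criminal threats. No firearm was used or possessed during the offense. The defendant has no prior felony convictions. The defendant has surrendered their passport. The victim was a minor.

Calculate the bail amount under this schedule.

$825525

Base amounts from the schedule: carjacking $470000; stalking $28000; extortion $100000; criminal threats $13500.
Stacking rule: sum of all bases. $470000 + $28000 + $100000 + $13500 = $611500.
Net percentage adjustment: −25% +60% = +35%. $611500 × 1.35 = $825525.
$825525 is within the $975000 maximum.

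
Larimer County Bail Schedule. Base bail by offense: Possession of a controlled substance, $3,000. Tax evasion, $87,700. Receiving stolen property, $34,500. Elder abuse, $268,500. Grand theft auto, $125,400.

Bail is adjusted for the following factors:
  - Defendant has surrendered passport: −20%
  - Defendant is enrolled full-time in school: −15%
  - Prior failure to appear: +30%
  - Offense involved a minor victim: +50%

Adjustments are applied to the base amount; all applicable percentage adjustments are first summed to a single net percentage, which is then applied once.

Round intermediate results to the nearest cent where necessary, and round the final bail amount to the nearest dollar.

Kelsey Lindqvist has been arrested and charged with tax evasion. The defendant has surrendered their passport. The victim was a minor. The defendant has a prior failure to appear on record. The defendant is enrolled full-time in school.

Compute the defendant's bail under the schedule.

Base amounts from the schedule: tax evasion $87,700.
Single charge. Combined base = $87,700.
Net percentage adjustment: −20% −15% +30% +50% = +45%. $87,700 × 1.45 = $127,165.

$127,165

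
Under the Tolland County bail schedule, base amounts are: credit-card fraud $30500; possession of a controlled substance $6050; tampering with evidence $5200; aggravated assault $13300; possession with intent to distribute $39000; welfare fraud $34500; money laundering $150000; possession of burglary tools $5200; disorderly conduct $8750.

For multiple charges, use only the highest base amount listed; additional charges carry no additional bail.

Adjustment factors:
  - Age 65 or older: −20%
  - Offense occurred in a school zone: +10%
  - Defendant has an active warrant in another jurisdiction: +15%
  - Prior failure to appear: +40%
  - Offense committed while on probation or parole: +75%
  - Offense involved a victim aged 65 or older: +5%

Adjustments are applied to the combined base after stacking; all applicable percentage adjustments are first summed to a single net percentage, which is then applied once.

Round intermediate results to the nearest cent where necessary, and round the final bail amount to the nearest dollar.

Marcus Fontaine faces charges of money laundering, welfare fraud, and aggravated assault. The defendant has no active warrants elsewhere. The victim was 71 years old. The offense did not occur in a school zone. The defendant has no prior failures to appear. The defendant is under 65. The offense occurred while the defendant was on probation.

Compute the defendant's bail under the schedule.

$270000

Base amounts from the schedule: money laundering $150000; welfare fraud $34500; aggravated assault $13300.
Stacking rule: use the highest base only. Highest is money laundering at $150000. Combined base = $150000.
Net percentage adjustment: +75% +5% = +80%. $150000 × 1.8 = $270000.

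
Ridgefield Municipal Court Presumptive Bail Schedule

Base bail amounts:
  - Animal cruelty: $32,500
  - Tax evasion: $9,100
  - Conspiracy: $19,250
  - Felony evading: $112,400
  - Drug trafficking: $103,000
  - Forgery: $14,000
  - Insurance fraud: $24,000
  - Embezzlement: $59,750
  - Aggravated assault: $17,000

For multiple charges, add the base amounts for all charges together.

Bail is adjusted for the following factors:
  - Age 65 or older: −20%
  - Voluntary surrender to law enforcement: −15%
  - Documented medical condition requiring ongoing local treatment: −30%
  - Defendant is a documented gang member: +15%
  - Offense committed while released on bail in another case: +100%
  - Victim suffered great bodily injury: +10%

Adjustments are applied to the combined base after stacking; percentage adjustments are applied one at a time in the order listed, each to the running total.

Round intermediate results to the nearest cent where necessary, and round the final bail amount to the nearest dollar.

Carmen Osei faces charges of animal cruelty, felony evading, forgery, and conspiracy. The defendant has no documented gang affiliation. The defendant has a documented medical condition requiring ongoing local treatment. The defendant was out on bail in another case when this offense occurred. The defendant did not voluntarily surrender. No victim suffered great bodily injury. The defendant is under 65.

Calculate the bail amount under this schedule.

Base amounts from the schedule: animal cruelty $32,500; felony evading $112,400; forgery $14,000; conspiracy $19,250.
Stacking rule: sum of all bases. $32,500 + $112,400 + $14,000 + $19,250 = $178,150.
Documented medical condition requiring ongoing local treatment (−30%): $178,150 × 0.7 = $124,705.
Offense committed while released on bail in another case (+100%): $124,705 × 2 = $249,410.

$249,410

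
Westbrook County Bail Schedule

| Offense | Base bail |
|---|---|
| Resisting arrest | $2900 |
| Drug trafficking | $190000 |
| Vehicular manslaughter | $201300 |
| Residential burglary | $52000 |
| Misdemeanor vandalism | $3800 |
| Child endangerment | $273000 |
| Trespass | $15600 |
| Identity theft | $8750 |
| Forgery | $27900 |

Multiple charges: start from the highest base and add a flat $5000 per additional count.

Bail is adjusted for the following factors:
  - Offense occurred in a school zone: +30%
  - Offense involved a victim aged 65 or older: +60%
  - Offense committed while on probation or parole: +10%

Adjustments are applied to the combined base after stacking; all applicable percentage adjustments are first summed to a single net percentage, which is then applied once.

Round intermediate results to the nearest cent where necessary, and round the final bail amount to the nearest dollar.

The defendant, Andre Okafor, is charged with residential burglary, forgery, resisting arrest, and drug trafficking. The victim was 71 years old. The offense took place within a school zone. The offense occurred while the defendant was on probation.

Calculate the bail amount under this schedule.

Base amounts from the schedule: residential burglary $52000; forgery $27900; resisting arrest $2900; drug trafficking $190000.
Stacking rule: highest base plus $5000 per additional charge. Highest is drug trafficking at $190000; 3 additional charges → +$15000. Combined base = $205000.
Net percentage adjustment: +30% +60% +10% = +100%. $205000 × 2 = $410000.

$410000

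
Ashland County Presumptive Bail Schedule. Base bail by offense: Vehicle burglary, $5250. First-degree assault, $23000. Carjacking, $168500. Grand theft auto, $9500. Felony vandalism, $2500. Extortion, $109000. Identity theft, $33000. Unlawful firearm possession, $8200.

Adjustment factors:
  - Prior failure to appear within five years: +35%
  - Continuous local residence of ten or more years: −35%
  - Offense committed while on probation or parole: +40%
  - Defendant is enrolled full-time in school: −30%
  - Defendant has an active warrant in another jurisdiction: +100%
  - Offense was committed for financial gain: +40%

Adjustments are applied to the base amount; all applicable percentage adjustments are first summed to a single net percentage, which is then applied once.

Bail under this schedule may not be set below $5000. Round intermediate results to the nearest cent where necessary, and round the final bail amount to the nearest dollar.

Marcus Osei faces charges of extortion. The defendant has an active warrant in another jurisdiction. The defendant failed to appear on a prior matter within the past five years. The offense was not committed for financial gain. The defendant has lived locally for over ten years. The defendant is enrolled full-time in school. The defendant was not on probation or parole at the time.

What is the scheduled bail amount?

Base amounts from the schedule: extortion $109000.
Single charge. Combined base = $109000.
Net percentage adjustment: +35% −35% −30% +100% = +70%. $109000 × 1.7 = $185300.
$185300 is at or above the $5000 minimum.

$185300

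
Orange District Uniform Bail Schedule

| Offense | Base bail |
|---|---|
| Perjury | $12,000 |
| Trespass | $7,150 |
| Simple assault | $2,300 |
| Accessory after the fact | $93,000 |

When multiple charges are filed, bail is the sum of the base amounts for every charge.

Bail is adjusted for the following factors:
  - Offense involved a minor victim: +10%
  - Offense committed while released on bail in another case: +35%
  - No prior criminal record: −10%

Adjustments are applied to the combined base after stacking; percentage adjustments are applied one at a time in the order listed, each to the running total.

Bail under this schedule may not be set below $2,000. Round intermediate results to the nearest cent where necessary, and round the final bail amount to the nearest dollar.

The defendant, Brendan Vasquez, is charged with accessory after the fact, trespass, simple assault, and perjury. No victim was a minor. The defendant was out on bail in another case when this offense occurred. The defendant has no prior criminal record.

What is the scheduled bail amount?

$139,057

Base amounts from the schedule: accessory after the fact $93,000; trespass $7,150; simple assault $2,300; perjury $12,000.
Stacking rule: sum of all bases. $93,000 + $7,150 + $2,300 + $12,000 = $114,450.
Offense committed while released on bail in another case (+35%): $114,450 × 1.35 = $154,507.50.
No prior criminal record (−10%): $154,507.50 × 0.9 = $139,056.75.
$139,056.75 is at or above the $2,000 minimum.
Rounded to the nearest dollar: $139,057.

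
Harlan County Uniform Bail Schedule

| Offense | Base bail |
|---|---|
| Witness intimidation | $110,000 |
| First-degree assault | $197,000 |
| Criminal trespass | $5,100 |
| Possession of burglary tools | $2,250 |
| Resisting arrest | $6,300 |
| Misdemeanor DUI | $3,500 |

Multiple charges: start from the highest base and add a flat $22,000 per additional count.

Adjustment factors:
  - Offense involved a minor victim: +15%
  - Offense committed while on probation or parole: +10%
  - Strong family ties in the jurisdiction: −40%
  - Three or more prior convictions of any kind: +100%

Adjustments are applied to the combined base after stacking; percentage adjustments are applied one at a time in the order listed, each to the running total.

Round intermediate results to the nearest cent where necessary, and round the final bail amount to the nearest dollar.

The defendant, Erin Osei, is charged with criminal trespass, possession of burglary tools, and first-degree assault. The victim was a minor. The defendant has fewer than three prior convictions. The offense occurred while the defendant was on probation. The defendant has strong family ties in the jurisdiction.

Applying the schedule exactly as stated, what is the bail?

$182,919

Base amounts from the schedule: criminal trespass $5,100; possession of burglary tools $2,250; first-degree assault $197,000.
Stacking rule: highest base plus $22,000 per additional charge. Highest is first-degree assault at $197,000; 2 additional charges → +$44,000. Combined base = $241,000.
Offense involved a minor victim (+15%): $241,000 × 1.15 = $277,150.
Offense committed while on probation or parole (+10%): $277,150 × 1.1 = $304,865.
Strong family ties in the jurisdiction (−40%): $304,865 × 0.6 = $182,919.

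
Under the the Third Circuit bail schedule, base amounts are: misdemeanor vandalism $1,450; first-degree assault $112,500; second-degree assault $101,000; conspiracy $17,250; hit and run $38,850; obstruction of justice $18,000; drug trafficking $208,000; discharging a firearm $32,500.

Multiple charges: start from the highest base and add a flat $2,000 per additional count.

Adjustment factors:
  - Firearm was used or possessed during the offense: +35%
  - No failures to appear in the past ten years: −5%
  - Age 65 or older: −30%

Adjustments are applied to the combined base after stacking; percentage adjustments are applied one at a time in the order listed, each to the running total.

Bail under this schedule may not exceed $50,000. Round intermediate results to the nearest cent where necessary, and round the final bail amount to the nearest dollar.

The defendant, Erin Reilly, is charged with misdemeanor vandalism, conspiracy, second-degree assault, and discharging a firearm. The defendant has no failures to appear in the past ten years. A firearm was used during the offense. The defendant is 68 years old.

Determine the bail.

Base amounts from the schedule: misdemeanor vandalism $1,450; conspiracy $17,250; second-degree assault $101,000; discharging a firearm $32,500.
Stacking rule: highest base plus $2,000 per additional charge. Highest is second-degree assault at $101,000; 3 additional charges → +$6,000. Combined base = $107,000.
Firearm was used or possessed during the offense (+35%): $107,000 × 1.35 = $144,450.
No failures to appear in the past ten years (−5%): $144,450 × 0.95 = $137,227.50.
Age 65 or older (−30%): $137,227.50 × 0.7 = $96,059.25.
Result $96,059.25 exceeds the maximum of $50,000; bail is capped at $50,000.

$50,000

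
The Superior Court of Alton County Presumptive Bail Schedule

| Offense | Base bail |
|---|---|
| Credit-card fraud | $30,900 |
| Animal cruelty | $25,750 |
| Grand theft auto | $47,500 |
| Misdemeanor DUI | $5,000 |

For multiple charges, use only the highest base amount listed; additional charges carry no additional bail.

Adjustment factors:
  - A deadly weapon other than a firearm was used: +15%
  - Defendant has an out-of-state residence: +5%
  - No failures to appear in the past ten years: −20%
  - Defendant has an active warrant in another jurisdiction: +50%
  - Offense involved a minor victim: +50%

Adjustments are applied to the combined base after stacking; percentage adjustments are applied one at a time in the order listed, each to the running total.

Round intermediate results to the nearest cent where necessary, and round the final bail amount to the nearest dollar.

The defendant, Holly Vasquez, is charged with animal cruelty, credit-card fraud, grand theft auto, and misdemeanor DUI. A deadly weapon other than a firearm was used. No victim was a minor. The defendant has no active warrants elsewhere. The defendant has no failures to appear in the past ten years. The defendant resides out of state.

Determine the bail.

$45,885

Base amounts from the schedule: animal cruelty $25,750; credit-card fraud $30,900; grand theft auto $47,500; misdemeanor DUI $5,000.
Stacking rule: use the highest base only. Highest is grand theft auto at $47,500. Combined base = $47,500.
A deadly weapon other than a firearm was used (+15%): $47,500 × 1.15 = $54,625.
Defendant has an out-of-state residence (+5%): $54,625 × 1.05 = $57,356.25.
No failures to appear in the past ten years (−20%): $57,356.25 × 0.8 = $45,885.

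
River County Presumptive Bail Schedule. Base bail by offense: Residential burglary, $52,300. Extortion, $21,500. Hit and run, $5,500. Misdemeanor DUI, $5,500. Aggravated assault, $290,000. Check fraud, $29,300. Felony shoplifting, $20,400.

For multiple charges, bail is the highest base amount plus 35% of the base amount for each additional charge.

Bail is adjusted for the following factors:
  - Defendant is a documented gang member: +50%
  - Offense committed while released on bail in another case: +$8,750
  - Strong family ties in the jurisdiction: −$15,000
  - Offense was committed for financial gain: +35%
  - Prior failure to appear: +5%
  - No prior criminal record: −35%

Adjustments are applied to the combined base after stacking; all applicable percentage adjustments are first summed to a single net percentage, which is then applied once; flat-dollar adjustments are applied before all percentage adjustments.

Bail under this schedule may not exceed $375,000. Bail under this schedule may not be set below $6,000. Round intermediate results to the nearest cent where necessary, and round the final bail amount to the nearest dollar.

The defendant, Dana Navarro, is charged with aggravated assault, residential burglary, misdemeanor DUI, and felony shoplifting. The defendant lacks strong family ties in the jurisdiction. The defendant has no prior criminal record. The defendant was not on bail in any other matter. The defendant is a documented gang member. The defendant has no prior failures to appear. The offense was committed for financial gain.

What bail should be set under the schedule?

$375,000

Base amounts from the schedule: aggravated assault $290,000; residential burglary $52,300; misdemeanor DUI $5,500; felony shoplifting $20,400.
Stacking rule: highest base plus 35% of each additional charge. Highest is aggravated assault at $290,000. Additional: $52,300 × 35% = $18,305; $5,500 × 35% = $1,925; $20,400 × 35% = $7,140. Combined base = $290,000 + $27,370 = $317,370.
Net percentage adjustment: +50% +35% −35% = +50%. $317,370 × 1.5 = $476,055.
Result $476,055 exceeds the maximum of $375,000; bail is capped at $375,000.
$375,000 is at or above the $6,000 minimum.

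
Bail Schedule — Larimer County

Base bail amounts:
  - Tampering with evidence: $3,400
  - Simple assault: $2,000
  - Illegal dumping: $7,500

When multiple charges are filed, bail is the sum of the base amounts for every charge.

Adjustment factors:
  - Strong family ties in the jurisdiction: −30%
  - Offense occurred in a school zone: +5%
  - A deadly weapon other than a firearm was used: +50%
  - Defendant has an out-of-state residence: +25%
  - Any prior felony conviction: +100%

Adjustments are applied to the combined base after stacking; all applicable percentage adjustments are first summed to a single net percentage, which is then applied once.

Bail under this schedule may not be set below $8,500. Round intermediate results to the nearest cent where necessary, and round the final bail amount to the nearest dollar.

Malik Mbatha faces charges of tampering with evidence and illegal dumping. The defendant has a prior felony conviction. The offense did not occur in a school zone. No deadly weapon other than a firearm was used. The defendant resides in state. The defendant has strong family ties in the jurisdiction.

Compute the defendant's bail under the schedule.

$18,530

Base amounts from the schedule: tampering with evidence $3,400; illegal dumping $7,500.
Stacking rule: sum of all bases. $3,400 + $7,500 = $10,900.
Net percentage adjustment: −30% +100% = +70%. $10,900 × 1.7 = $18,530.
$18,530 is at or above the $8,500 minimum.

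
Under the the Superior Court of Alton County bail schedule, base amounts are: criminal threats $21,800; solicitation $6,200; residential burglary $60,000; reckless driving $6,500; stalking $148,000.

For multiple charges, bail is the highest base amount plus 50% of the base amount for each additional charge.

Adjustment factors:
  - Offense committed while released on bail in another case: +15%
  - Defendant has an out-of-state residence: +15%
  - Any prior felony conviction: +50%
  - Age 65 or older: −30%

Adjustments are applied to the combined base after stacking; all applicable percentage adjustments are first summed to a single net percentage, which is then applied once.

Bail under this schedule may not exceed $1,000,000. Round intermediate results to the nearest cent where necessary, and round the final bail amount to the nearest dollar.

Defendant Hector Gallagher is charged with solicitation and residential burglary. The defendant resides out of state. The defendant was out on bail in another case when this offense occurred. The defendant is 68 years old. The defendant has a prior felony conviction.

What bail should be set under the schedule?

$94,650

Base amounts from the schedule: solicitation $6,200; residential burglary $60,000.
Stacking rule: highest base plus 50% of each additional charge. Highest is residential burglary at $60,000. Additional: $6,200 × 50% = $3,100. Combined base = $60,000 + $3,100 = $63,100.
Net percentage adjustment: +15% +15% +50% −30% = +50%. $63,100 × 1.5 = $94,650.
$94,650 is within the $1,000,000 maximum.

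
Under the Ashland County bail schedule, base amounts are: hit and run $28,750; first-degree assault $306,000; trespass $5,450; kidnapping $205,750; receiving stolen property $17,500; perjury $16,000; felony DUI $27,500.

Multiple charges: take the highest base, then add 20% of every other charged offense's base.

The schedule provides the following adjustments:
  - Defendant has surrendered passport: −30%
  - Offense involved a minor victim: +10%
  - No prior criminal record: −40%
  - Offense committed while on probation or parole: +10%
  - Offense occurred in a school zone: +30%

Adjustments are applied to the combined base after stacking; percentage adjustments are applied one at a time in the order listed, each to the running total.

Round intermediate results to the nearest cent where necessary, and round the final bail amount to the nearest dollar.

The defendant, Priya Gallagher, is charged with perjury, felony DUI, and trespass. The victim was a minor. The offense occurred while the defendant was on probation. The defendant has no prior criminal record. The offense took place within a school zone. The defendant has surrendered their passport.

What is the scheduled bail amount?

$21,002

Base amounts from the schedule: perjury $16,000; felony DUI $27,500; trespass $5,450.
Stacking rule: highest base plus 20% of each additional charge. Highest is felony DUI at $27,500. Additional: $16,000 × 20% = $3,200; $5,450 × 20% = $1,090. Combined base = $27,500 + $4,290 = $31,790.
Defendant has surrendered passport (−30%): $31,790 × 0.7 = $22,253.
Offense involved a minor victim (+10%): $22,253 × 1.1 = $24,478.30.
No prior criminal record (−40%): $24,478.30 × 0.6 = $14,686.98.
Offense committed while on probation or parole (+10%): $14,686.98 × 1.1 = $16,155.68.
Offense occurred in a school zone (+30%): $16,155.68 × 1.3 = $21,002.38.
Rounded to the nearest dollar: $21,002.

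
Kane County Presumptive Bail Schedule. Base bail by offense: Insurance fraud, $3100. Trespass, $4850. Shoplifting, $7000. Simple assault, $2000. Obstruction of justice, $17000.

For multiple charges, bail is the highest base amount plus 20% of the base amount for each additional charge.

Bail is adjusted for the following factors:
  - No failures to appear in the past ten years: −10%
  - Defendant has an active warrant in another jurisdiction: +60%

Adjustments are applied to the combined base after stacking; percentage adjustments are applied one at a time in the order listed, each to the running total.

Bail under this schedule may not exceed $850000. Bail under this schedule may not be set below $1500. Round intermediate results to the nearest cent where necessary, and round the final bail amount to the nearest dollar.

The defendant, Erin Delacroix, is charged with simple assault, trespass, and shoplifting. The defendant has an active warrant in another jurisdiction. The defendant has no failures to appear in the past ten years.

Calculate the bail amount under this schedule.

$12053

Base amounts from the schedule: simple assault $2000; trespass $4850; shoplifting $7000.
Stacking rule: highest base plus 20% of each additional charge. Highest is shoplifting at $7000. Additional: $2000 × 20% = $400; $4850 × 20% = $970. Combined base = $7000 + $1370 = $8370.
No failures to appear in the past ten years (−10%): $8370 × 0.9 = $7533.
Defendant has an active warrant in another jurisdiction (+60%): $7533 × 1.6 = $12052.80.
$12052.80 is within the $850000 maximum.
$12052.80 is at or above the $1500 minimum.
Rounded to the nearest dollar: $12053.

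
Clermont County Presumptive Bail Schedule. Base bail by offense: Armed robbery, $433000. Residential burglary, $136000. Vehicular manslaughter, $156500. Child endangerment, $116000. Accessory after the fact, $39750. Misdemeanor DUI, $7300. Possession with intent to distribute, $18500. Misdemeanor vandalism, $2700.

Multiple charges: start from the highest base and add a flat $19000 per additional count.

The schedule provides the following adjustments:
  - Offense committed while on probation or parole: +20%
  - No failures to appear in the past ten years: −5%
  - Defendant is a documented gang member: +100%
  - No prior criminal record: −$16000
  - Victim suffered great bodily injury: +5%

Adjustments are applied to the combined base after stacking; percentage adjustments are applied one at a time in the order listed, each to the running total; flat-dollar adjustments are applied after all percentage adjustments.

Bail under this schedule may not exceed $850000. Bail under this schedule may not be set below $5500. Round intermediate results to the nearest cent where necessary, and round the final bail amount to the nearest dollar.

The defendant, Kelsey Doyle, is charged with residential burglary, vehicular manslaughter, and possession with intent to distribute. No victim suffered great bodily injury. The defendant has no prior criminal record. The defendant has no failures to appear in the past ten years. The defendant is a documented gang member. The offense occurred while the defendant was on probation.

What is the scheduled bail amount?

$427460

Base amounts from the schedule: residential burglary $136000; vehicular manslaughter $156500; possession with intent to distribute $18500.
Stacking rule: highest base plus $19000 per additional charge. Highest is vehicular manslaughter at $156500; 2 additional charges → +$38000. Combined base = $194500.
Offense committed while on probation or parole (+20%): $194500 × 1.2 = $233400.
No failures to appear in the past ten years (−5%): $233400 × 0.95 = $221730.
Defendant is a documented gang member (+100%): $221730 × 2 = $443460.
No prior criminal record (−$16000 flat): $443460 − $16000 = $427460.
$427460 is within the $850000 maximum.
$427460 is at or above the $5500 minimum.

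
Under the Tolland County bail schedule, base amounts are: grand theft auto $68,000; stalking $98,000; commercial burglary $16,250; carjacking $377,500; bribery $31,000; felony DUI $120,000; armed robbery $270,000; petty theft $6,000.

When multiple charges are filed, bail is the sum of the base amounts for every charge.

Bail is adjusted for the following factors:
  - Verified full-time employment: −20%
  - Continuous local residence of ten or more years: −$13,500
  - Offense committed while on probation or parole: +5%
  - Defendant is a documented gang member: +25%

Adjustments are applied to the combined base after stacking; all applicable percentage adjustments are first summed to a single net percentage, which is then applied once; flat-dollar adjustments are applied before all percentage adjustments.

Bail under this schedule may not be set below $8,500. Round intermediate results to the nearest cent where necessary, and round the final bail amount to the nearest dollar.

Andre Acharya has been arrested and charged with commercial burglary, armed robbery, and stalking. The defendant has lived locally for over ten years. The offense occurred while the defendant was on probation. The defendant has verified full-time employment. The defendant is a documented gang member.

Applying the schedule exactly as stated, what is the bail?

Base amounts from the schedule: commercial burglary $16,250; armed robbery $270,000; stalking $98,000.
Stacking rule: sum of all bases. $16,250 + $270,000 + $98,000 = $384,250.
Continuous local residence of ten or more years (−$13,500 flat): $384,250 − $13,500 = $370,750.
Net percentage adjustment: −20% +5% +25% = +10%. $370,750 × 1.1 = $407,825.
$407,825 is at or above the $8,500 minimum.

$407,825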